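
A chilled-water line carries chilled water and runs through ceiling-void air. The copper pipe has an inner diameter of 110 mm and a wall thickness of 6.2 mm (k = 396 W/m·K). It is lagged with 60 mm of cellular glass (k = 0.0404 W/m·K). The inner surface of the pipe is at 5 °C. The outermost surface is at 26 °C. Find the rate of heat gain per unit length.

q′ ≈ 7.8 W/m

Treating each annulus and film as a series resistance:
R_copper pipe wall = ln(61.2/55)/(2π×396×1) = 4.293×10^-5 K/W
R_cellular glass = ln(121.2/61.2)/(2π×0.0404×1) = 2.692 K/W
R_total = 2.692 K/W
Q = ΔT/R_total = 21/2.692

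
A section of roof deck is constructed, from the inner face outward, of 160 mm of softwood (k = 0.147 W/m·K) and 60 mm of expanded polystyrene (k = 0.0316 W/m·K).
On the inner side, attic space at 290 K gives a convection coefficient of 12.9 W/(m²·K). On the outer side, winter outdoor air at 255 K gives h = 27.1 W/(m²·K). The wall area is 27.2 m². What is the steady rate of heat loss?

Q ≈ 307 W

Treating each layer as a thermal resistance in series:
R_inner film = 1/(h_i·A) = 1/(12.9×27.2) = 0.00285 K/W
R_softwood = L/(kA) = 0.16/(0.147×27.2) = 0.04002 K/W
R_expanded polystyrene = L/(kA) = 0.06/(0.0316×27.2) = 0.06981 K/W
R_outer film = 1/(h_o·A) = 1/(27.1×27.2) = 0.001357 K/W
R_total = 0.114 K/W
Q = ΔT / R_total = 35 / 0.114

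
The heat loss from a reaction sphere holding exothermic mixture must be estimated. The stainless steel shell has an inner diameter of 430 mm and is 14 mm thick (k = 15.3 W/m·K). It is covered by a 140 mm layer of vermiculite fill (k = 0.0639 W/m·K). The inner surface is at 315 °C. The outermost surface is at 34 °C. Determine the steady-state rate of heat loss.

Radial (spherical) resistances in series:
R_stainless steel shell = (1/0.215 − 1/0.229)/(4π×15.3) = 0.001479 K/W
R_vermiculite fill = (1/0.229 − 1/0.369)/(4π×0.0639) = 2.063 K/W
R_total = 2.065 K/W
Q = ΔT/R_total = 281/2.065

Q ≈ 136 W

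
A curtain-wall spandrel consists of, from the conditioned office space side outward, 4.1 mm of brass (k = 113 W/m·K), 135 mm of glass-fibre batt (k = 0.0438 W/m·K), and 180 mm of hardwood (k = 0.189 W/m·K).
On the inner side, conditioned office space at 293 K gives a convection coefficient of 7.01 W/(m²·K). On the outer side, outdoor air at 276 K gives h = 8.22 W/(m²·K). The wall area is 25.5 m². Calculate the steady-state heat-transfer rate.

Q ≈ 101 W

Series thermal resistances:
R_inner film = 1/(h_i·A) = 1/(7.01×25.5) = 0.005594 K/W
R_brass = L/(kA) = 0.0041/(113×25.5) = 1.423×10^-6 K/W
R_glass-fibre batt = L/(kA) = 0.135/(0.0438×25.5) = 0.1209 K/W
R_hardwood = L/(kA) = 0.18/(0.189×25.5) = 0.03735 K/W
R_outer film = 1/(h_o·A) = 1/(8.22×25.5) = 0.004771 K/W
R_total = 0.1686 K/W
Q = ΔT / R_total = 17 / 0.1686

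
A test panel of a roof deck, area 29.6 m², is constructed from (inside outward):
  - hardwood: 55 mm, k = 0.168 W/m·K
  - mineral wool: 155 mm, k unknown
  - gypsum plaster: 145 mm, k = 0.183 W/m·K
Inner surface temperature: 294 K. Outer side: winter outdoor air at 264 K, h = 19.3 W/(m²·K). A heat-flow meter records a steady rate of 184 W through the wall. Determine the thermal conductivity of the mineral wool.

k ≈ 0.0424 W/(m·K)

Model the wall as resistances in series:
R_hardwood = L/(kA) = 0.055/(0.168×29.6) = 0.01106 K/W
R_gypsum plaster = L/(kA) = 0.145/(0.183×29.6) = 0.02677 K/W
R_outer film = 1/(h_o·A) = 1/(19.3×29.6) = 0.00175 K/W
Sum of known resistances R_other = 0.03958 K/W
Total R = ΔT/Q = 30/184 = 0.163 K/W
R_mineral wool = R_total − R_other = 0.1235 K/W
k = L/(R·A) = 0.155/(0.1235×29.6)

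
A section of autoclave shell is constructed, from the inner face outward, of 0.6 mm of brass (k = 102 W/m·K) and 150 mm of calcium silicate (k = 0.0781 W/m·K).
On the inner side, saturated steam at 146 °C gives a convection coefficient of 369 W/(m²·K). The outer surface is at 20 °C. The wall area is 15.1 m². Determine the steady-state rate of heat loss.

Thermal resistances in series:
R_inner film = 1/(h_i·A) = 1/(369×15.1) = 1.795×10^-4 K/W
R_brass = L/(kA) = 0.0006/(102×15.1) = 3.896×10^-7 K/W
R_calcium silicate = L/(kA) = 0.15/(0.0781×15.1) = 0.1272 K/W
R_total = 0.1274 K/W
Q = ΔT / R_total = 126 / 0.1274

Q ≈ 989 W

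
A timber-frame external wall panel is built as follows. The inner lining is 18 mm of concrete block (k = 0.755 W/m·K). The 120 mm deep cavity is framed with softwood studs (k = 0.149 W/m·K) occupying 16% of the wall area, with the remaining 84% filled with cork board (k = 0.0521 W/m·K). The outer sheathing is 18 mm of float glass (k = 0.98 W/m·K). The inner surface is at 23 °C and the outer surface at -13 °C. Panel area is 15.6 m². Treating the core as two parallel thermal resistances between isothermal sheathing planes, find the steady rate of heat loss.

Sheathing layers in series; stud and cavity paths in parallel between them.
R_inner = 0.018/(0.755×15.6) = 0.001528 K/W
R_stud  = 0.12/(0.149×0.16×15.6) = 0.3227 K/W
R_cav   = 0.12/(0.0521×0.84×15.6) = 0.1758 K/W
1/R_core = 1/R_stud + 1/R_cav → R_core = 0.1138 K/W
R_outer = 0.018/(0.98×15.6) = 0.001177 K/W
R_total = 0.1165 K/W
Q = ΔT/R_total = 36/0.1165

Q ≈ 309 W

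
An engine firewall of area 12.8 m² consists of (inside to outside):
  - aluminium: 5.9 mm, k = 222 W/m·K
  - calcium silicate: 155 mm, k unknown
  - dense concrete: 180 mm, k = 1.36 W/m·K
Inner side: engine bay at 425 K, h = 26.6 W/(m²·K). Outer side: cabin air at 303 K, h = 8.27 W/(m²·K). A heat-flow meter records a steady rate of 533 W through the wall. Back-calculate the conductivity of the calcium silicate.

Series thermal resistances:
R_inner film = 1/(h_i·A) = 1/(26.6×12.8) = 0.002937 K/W
R_aluminium = L/(kA) = 0.0059/(222×12.8) = 2.076×10^-6 K/W
R_dense concrete = L/(kA) = 0.18/(1.36×12.8) = 0.01034 K/W
R_outer film = 1/(h_o·A) = 1/(8.27×12.8) = 0.009447 K/W
Sum of known resistances R_other = 0.02273 K/W
Total R = ΔT/Q = 122/533 = 0.2289 K/W
R_calcium silicate = R_total − R_other = 0.2062 K/W
k = L/(R·A) = 0.155/(0.2062×12.8)

k ≈ 0.0587 W/(m·K)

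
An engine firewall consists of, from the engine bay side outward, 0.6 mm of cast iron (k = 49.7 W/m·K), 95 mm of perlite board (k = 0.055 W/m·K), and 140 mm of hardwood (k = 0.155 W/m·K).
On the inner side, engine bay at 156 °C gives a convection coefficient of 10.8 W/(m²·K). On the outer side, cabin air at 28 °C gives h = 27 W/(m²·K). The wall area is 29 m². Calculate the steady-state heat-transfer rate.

Series thermal resistances:
R_inner film = 1/(h_i·A) = 1/(10.8×29) = 0.003193 K/W
R_cast iron = L/(kA) = 0.0006/(49.7×29) = 4.163×10^-7 K/W
R_perlite board = L/(kA) = 0.095/(0.055×29) = 0.05956 K/W
R_hardwood = L/(kA) = 0.14/(0.155×29) = 0.03115 K/W
R_outer film = 1/(h_o·A) = 1/(27×29) = 0.001277 K/W
R_total = 0.09518 K/W
Q = ΔT / R_total = 128 / 0.09518

Q ≈ 1340 W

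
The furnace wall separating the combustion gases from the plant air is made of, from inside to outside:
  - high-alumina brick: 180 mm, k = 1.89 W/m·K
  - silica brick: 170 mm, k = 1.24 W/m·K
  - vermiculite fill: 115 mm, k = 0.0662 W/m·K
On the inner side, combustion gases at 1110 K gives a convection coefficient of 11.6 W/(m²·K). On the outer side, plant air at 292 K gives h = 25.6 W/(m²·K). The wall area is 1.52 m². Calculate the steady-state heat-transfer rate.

Treating each layer as a thermal resistance in series:
R_inner film = 1/(h_i·A) = 1/(11.6×1.52) = 0.05672 K/W
R_high-alumina brick = L/(kA) = 0.18/(1.89×1.52) = 0.06266 K/W
R_silica brick = L/(kA) = 0.17/(1.24×1.52) = 0.0902 K/W
R_vermiculite fill = L/(kA) = 0.115/(0.0662×1.52) = 1.143 K/W
R_outer film = 1/(h_o·A) = 1/(25.6×1.52) = 0.0257 K/W
R_total = 1.378 K/W
Q = ΔT / R_total = 818 / 1.378

Q ≈ 594 W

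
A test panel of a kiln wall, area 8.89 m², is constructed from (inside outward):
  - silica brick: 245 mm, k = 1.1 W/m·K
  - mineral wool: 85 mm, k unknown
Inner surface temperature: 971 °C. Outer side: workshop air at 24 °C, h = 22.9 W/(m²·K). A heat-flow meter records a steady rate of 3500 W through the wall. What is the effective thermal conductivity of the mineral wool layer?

k ≈ 0.0397 W/(m·K)

Using the resistance-network approach (series):
R_silica brick = L/(kA) = 0.245/(1.1×8.89) = 0.02505 K/W
R_outer film = 1/(h_o·A) = 1/(22.9×8.89) = 0.004912 K/W
Sum of known resistances R_other = 0.02997 K/W
Total R = ΔT/Q = 947/3500 = 0.2706 K/W
R_mineral wool = R_total − R_other = 0.2406 K/W
k = L/(R·A) = 0.085/(0.2406×8.89)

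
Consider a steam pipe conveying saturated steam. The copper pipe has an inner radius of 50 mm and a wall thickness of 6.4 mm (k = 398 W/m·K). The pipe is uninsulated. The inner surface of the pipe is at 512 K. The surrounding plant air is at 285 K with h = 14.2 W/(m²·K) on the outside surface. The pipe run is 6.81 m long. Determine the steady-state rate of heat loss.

Per-layer cylindrical resistances, series-summed:
R_copper pipe wall = ln(56.4/50)/(2π×398×6.81) = 7.073×10^-6 K/W
R_outer film = 1/(h_o·2πr_oL) = 1/(14.2×2π×0.0564×6.81) = 0.02918 K/W
R_total = 0.02919 K/W
Q = ΔT/R_total = 227/0.02919

Q ≈ 7780 W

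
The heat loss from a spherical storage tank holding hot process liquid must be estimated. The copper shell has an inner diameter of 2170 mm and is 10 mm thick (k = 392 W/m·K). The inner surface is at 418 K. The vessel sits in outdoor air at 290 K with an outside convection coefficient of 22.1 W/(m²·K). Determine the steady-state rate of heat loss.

Radial (spherical) resistances in series:
R_copper shell = (1/1.085 − 1/1.095)/(4π×392) = 1.709×10^-6 K/W
R_outer film = 1/(h·4πr_o²) = 1/(22.1×4π×1.095²) = 0.003003 K/W
R_total = 0.003005 K/W
Q = ΔT/R_total = 128/0.003005

Q ≈ 42600 W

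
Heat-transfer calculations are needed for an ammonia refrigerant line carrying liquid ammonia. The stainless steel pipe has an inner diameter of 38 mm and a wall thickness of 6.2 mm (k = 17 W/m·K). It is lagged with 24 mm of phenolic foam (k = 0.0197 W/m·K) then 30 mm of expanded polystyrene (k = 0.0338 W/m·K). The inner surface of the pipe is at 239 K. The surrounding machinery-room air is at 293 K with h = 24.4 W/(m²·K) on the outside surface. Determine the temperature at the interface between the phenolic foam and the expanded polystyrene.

Radial resistances (cylindrical: R_cond = ln(r_o/r_i)/(2πkL), R_conv = 1/(h·2πrL)):
R_stainless steel pipe wall = ln(25.2/19)/(2π×17×1) = 0.002644 K/W
R_phenolic foam = ln(49.2/25.2)/(2π×0.0197×1) = 5.405 K/W
R_expanded polystyrene = ln(79.2/49.2)/(2π×0.0338×1) = 2.242 K/W
R_outer film = 1/(h_o·2πr_oL) = 1/(24.4×2π×0.0792×1) = 0.08236 K/W
R_total = 7.732 K/W
Q = ΔT/R_total = 54/7.732
Q = 6.98 W/m
T_interface = T_inner + Q·ΣR(inner→interface) = 239 + 6.98×5.408

T ≈ 277 K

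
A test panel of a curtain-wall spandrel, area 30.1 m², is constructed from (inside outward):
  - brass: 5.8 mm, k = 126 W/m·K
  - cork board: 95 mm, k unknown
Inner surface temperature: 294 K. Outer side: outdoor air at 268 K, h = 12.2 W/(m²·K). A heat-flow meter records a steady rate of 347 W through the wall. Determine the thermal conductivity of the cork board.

k ≈ 0.0437 W/(m·K)

Model the wall as resistances in series:
R_brass = L/(kA) = 0.0058/(126×30.1) = 1.529×10^-6 K/W
R_outer film = 1/(h_o·A) = 1/(12.2×30.1) = 0.002723 K/W
Sum of known resistances R_other = 0.002725 K/W
Total R = ΔT/Q = 26/347 = 0.07493 K/W
R_cork board = R_total − R_other = 0.0722 K/W
k = L/(R·A) = 0.095/(0.0722×30.1)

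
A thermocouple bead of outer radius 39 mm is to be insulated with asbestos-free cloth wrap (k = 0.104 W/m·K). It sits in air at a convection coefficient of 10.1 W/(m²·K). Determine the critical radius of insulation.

For a sphere r_cr = 2k/h = 2×0.104/10.1
r_cr = 20.6 mm; since the bare radius (39 mm) is above r_cr, any added insulation will reduce heat loss.

r_cr ≈ 20.6 mm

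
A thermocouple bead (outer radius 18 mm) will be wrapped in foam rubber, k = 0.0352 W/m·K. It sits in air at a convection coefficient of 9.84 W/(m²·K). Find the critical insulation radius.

For a sphere r_cr = 2k/h = 2×0.0352/9.84
r_cr = 7.15 mm; since the bare radius (18 mm) is above r_cr, any added insulation will reduce heat loss.

r_cr ≈ 7.15 mm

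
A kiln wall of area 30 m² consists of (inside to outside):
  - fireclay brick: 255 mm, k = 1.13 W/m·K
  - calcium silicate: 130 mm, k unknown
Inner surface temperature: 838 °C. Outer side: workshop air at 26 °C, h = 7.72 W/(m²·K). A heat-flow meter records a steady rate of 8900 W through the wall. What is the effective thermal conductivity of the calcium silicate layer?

Using the resistance-network approach (series):
R_fireclay brick = L/(kA) = 0.255/(1.13×30) = 0.007522 K/W
R_outer film = 1/(h_o·A) = 1/(7.72×30) = 0.004318 K/W
Sum of known resistances R_other = 0.01184 K/W
Total R = ΔT/Q = 812/8900 = 0.09124 K/W
R_calcium silicate = R_total − R_other = 0.0794 K/W
k = L/(R·A) = 0.13/(0.0794×30)

k ≈ 0.0546 W/(m·K)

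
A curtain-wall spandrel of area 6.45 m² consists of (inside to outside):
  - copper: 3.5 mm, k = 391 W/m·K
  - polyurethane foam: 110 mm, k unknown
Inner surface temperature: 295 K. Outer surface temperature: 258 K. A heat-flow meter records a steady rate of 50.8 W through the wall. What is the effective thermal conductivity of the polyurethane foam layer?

Using the resistance-network approach (series):
R_copper = L/(kA) = 0.0035/(391×6.45) = 1.388×10^-6 K/W
Sum of known resistances R_other = 1.388×10^-6 K/W
Total R = ΔT/Q = 37/50.8 = 0.7283 K/W
R_polyurethane foam = R_total − R_other = 0.7283 K/W
k = L/(R·A) = 0.11/(0.7283×6.45)

k ≈ 0.0234 W/(m·K)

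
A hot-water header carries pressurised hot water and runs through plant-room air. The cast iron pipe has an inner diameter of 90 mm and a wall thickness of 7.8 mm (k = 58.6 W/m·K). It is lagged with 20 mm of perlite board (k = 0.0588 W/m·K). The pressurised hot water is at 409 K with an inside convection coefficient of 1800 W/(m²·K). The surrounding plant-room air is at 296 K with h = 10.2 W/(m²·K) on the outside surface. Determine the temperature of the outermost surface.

Per-layer cylindrical resistances, series-summed:
R_inner film = 1/(h_i·2πr₁L) = 1/(1800×2π×0.045×1) = 0.001965 K/W
R_cast iron pipe wall = ln(52.8/45)/(2π×58.6×1) = 4.341×10^-4 K/W
R_perlite board = ln(72.8/52.8)/(2π×0.0588×1) = 0.8694 K/W
R_outer film = 1/(h_o·2πr_oL) = 1/(10.2×2π×0.0728×1) = 0.2143 K/W
R_total = 1.086 K/W
Q = ΔT/R_total = 113/1.086
Q = 104 W/m
T_interface = T_inner − Q·ΣR(inner→interface) = 409 − 104×0.8718

T ≈ 318 K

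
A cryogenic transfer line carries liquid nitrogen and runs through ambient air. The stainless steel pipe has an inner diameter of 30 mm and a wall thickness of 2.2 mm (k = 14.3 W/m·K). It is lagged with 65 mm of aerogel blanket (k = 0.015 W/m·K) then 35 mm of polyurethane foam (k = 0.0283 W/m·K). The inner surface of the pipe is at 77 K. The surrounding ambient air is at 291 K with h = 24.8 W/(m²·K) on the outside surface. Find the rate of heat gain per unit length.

Cylindrical conduction, so R = ln(r₂/r₁)/(2πkL) per layer, in series:
R_stainless steel pipe wall = ln(17.2/15)/(2π×14.3×1) = 0.001523 K/W
R_aerogel blanket = ln(82.2/17.2)/(2π×0.015×1) = 16.6 K/W
R_polyurethane foam = ln(117.2/82.2)/(2π×0.0283×1) = 1.995 K/W
R_outer film = 1/(h_o·2πr_oL) = 1/(24.8×2π×0.1172×1) = 0.05476 K/W
R_total = 18.65 K/W
Q = ΔT/R_total = 214/18.65

q′ ≈ 11.5 W/m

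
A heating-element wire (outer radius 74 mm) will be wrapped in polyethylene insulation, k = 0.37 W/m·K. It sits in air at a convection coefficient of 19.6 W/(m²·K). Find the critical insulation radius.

For a cylinder r_cr = k/h = 0.37/19.6
r_cr = 18.9 mm; since the bare radius (74 mm) is above r_cr, any added insulation will reduce heat loss.

r_cr ≈ 18.9 mm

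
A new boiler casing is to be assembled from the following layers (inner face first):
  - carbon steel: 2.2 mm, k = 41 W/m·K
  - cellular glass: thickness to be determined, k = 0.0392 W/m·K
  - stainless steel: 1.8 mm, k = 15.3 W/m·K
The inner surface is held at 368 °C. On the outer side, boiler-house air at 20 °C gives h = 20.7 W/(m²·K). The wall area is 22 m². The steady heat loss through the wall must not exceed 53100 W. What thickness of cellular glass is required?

Using the resistance-network approach (series):
R_carbon steel = L/(kA) = 0.0022/(41×22) = 2.439×10^-6 K/W
R_stainless steel = L/(kA) = 0.0018/(15.3×22) = 5.348×10^-6 K/W
R_outer film = 1/(h_o·A) = 1/(20.7×22) = 0.002196 K/W
Sum of the known resistances R_other = 0.002204 K/W
Required total resistance R_tot = ΔT/Q_allow = 348/53100 = 0.006554 K/W
R_cellular glass = R_tot − R_other = 0.00435 K/W
L = R·k·A = 0.00435×0.0392×22

L ≈ 3.75 mm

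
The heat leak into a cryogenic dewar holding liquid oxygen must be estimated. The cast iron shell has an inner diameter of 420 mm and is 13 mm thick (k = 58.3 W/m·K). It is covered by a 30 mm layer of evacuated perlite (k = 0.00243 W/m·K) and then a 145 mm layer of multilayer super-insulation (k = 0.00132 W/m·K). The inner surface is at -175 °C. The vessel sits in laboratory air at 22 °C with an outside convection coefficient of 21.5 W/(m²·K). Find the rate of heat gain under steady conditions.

Q ≈ 1.89 W

Each spherical layer contributes R = (1/r_i − 1/r_o)/(4πk):
R_cast iron shell = (1/0.21 − 1/0.223)/(4π×58.3) = 3.789×10^-4 K/W
R_evacuated perlite = (1/0.223 − 1/0.253)/(4π×0.00243) = 17.41 K/W
R_multilayer super-insulation = (1/0.253 − 1/0.398)/(4π×0.00132) = 86.81 K/W
R_outer film = 1/(h·4πr_o²) = 1/(21.5×4π×0.398²) = 0.02337 K/W
R_total = 104.2 K/W
Q = ΔT/R_total = 197/104.2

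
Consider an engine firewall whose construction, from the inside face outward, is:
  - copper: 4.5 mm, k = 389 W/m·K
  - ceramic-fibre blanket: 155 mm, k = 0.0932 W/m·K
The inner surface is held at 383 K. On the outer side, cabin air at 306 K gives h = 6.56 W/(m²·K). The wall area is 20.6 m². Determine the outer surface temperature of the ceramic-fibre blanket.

Treating each layer as a thermal resistance in series:
R_copper = L/(kA) = 0.0045/(389×20.6) = 5.616×10^-7 K/W
R_ceramic-fibre blanket = L/(kA) = 0.155/(0.0932×20.6) = 0.08073 K/W
R_outer film = 1/(h_o·A) = 1/(6.56×20.6) = 0.0074 K/W
R_total = 0.08813 K/W;  Q = ΔT/R_total = 77/0.08813 = 873.7 W
T_interface = T_inner − Q·ΣR(inner→interface) = 383 − 874×0.08073

T ≈ 312 K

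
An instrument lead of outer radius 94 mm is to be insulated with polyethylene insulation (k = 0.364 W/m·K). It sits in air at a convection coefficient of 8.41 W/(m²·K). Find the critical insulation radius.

For a cylinder r_cr = k/h = 0.364/8.41
r_cr = 43.3 mm; since the bare radius (94 mm) is above r_cr, any added insulation will reduce heat loss.

r_cr ≈ 43.3 mm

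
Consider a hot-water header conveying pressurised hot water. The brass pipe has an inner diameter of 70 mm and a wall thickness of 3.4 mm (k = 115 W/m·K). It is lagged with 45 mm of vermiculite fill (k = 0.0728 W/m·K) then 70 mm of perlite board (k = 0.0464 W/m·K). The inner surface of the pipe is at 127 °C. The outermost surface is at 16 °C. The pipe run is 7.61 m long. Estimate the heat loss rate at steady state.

Treating each annulus and film as a series resistance:
R_brass pipe wall = ln(38.4/35)/(2π×115×7.61) = 1.686×10^-5 K/W
R_vermiculite fill = ln(83.4/38.4)/(2π×0.0728×7.61) = 0.2228 K/W
R_perlite board = ln(153.4/83.4)/(2π×0.0464×7.61) = 0.2747 K/W
R_total = 0.4975 K/W
Q = ΔT/R_total = 111/0.4975

Q ≈ 223 W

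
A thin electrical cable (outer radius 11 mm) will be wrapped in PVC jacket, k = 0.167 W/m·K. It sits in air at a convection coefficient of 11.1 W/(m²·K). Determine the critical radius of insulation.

For a cylinder r_cr = k/h = 0.167/11.1
r_cr = 15 mm; since the bare radius (11 mm) is below r_cr, adding a thin layer of insulation will *increase* heat loss.

r_cr ≈ 15 mm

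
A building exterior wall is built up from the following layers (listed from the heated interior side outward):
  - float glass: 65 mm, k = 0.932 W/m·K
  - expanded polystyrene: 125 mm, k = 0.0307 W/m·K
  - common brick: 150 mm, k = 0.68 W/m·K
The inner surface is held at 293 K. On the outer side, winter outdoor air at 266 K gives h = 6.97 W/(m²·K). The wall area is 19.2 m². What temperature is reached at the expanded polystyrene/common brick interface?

T ≈ 268 K

Using the resistance-network approach (series):
R_float glass = L/(kA) = 0.065/(0.932×19.2) = 0.003632 K/W
R_expanded polystyrene = L/(kA) = 0.125/(0.0307×19.2) = 0.2121 K/W
R_common brick = L/(kA) = 0.15/(0.68×19.2) = 0.01149 K/W
R_outer film = 1/(h_o·A) = 1/(6.97×19.2) = 0.007473 K/W
R_total = 0.2347 K/W;  Q = ΔT/R_total = 27/0.2347 = 115.1 W
T_interface = T_inner − Q·ΣR(inner→interface) = 293 − 115×0.2157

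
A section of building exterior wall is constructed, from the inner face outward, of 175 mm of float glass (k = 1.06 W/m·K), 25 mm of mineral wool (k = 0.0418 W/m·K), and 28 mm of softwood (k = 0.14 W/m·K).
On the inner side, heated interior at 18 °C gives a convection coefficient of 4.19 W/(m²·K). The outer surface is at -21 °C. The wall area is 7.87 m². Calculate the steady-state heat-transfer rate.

Treating each layer as a thermal resistance in series:
R_inner film = 1/(h_i·A) = 1/(4.19×7.87) = 0.03033 K/W
R_float glass = L/(kA) = 0.175/(1.06×7.87) = 0.02098 K/W
R_mineral wool = L/(kA) = 0.025/(0.0418×7.87) = 0.076 K/W
R_softwood = L/(kA) = 0.028/(0.14×7.87) = 0.02541 K/W
R_total = 0.1527 K/W
Q = ΔT / R_total = 39 / 0.1527

Q ≈ 255 W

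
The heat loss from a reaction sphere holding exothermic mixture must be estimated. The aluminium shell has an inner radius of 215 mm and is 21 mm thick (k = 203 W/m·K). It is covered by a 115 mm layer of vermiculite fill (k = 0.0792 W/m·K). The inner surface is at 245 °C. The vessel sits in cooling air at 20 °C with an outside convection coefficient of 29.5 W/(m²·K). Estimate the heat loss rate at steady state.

Q ≈ 159 W

Each spherical layer contributes R = (1/r_i − 1/r_o)/(4πk):
R_aluminium shell = (1/0.215 − 1/0.236)/(4π×203) = 1.622×10^-4 K/W
R_vermiculite fill = (1/0.236 − 1/0.351)/(4π×0.0792) = 1.395 K/W
R_outer film = 1/(h·4πr_o²) = 1/(29.5×4π×0.351²) = 0.0219 K/W
R_total = 1.417 K/W
Q = ΔT/R_total = 225/1.417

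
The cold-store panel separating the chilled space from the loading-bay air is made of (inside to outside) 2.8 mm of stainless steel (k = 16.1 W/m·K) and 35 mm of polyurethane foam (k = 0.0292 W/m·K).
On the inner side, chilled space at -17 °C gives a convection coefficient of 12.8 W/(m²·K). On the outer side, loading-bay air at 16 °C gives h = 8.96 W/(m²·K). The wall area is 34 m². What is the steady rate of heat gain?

Q ≈ 808 W

Model the wall as resistances in series:
R_inner film = 1/(h_i·A) = 1/(12.8×34) = 0.002298 K/W
R_stainless steel = L/(kA) = 0.0028/(16.1×34) = 5.115×10^-6 K/W
R_polyurethane foam = L/(kA) = 0.035/(0.0292×34) = 0.03525 K/W
R_outer film = 1/(h_o·A) = 1/(8.96×34) = 0.003283 K/W
R_total = 0.04084 K/W
Q = ΔT / R_total = 33 / 0.04084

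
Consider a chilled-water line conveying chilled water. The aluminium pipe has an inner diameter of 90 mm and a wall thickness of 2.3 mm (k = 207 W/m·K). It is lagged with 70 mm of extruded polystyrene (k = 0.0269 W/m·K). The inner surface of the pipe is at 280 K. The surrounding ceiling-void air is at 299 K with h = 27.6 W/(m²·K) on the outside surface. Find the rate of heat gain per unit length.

q′ ≈ 3.5 W/m

Per-layer cylindrical resistances, series-summed:
R_aluminium pipe wall = ln(47.3/45)/(2π×207×1) = 3.833×10^-5 K/W
R_extruded polystyrene = ln(117.3/47.3)/(2π×0.0269×1) = 5.374 K/W
R_outer film = 1/(h_o·2πr_oL) = 1/(27.6×2π×0.1173×1) = 0.04916 K/W
R_total = 5.423 K/W
Q = ΔT/R_total = 19/5.423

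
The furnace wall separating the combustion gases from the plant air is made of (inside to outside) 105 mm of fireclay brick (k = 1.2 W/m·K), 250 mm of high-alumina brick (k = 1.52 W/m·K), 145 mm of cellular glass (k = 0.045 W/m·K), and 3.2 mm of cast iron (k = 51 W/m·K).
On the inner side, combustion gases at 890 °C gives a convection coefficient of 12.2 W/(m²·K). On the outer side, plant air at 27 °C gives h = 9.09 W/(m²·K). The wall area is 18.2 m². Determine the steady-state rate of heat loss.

Q ≈ 4280 W

Series thermal resistances:
R_inner film = 1/(h_i·A) = 1/(12.2×18.2) = 0.004504 K/W
R_fireclay brick = L/(kA) = 0.105/(1.2×18.2) = 0.004808 K/W
R_high-alumina brick = L/(kA) = 0.25/(1.52×18.2) = 0.009037 K/W
R_cellular glass = L/(kA) = 0.145/(0.045×18.2) = 0.177 K/W
R_cast iron = L/(kA) = 0.0032/(51×18.2) = 3.448×10^-6 K/W
R_outer film = 1/(h_o·A) = 1/(9.09×18.2) = 0.006045 K/W
R_total = 0.2014 K/W
Q = ΔT / R_total = 863 / 0.2014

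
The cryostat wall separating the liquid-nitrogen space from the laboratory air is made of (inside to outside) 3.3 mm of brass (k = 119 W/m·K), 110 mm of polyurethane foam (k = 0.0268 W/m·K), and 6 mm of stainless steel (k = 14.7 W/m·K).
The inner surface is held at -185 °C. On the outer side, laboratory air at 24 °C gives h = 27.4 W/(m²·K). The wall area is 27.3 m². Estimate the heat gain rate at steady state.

Q ≈ 1380 W

Thermal resistances in series:
R_brass = L/(kA) = 0.0033/(119×27.3) = 1.016×10^-6 K/W
R_polyurethane foam = L/(kA) = 0.11/(0.0268×27.3) = 0.1503 K/W
R_stainless steel = L/(kA) = 0.006/(14.7×27.3) = 1.495×10^-5 K/W
R_outer film = 1/(h_o·A) = 1/(27.4×27.3) = 0.001337 K/W
R_total = 0.1517 K/W
Q = ΔT / R_total = 209 / 0.1517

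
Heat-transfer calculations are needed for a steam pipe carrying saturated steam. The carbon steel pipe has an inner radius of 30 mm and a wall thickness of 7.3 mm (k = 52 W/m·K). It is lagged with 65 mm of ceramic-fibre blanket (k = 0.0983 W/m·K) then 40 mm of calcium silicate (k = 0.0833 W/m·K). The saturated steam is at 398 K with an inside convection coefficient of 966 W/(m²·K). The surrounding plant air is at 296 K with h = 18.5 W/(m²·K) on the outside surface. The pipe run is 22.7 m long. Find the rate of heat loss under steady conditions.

Q ≈ 993 W

Treating each annulus and film as a series resistance:
R_inner film = 1/(h_i·2πr₁L) = 1/(966×2π×0.03×22.7) = 2.419×10^-4 K/W
R_carbon steel pipe wall = ln(37.3/30)/(2π×52×22.7) = 2.937×10^-5 K/W
R_ceramic-fibre blanket = ln(102.3/37.3)/(2π×0.0983×22.7) = 0.07196 K/W
R_calcium silicate = ln(142.3/102.3)/(2π×0.0833×22.7) = 0.02778 K/W
R_outer film = 1/(h_o·2πr_oL) = 1/(18.5×2π×0.1423×22.7) = 0.002663 K/W
R_total = 0.1027 K/W
Q = ΔT/R_total = 102/0.1027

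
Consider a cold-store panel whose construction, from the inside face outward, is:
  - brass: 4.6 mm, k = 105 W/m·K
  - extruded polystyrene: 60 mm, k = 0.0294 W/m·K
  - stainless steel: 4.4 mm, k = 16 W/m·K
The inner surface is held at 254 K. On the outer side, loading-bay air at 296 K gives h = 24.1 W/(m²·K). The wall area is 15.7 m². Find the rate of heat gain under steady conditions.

Q ≈ 317 W

Series thermal resistances:
R_brass = L/(kA) = 0.0046/(105×15.7) = 2.79×10^-6 K/W
R_extruded polystyrene = L/(kA) = 0.06/(0.0294×15.7) = 0.13 K/W
R_stainless steel = L/(kA) = 0.0044/(16×15.7) = 1.752×10^-5 K/W
R_outer film = 1/(h_o·A) = 1/(24.1×15.7) = 0.002643 K/W
R_total = 0.1327 K/W
Q = ΔT / R_total = 42 / 0.1327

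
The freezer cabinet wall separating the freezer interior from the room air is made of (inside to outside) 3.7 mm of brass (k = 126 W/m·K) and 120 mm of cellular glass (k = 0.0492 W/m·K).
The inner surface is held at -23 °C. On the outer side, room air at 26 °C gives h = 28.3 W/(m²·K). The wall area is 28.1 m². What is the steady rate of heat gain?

Q ≈ 556 W

Thermal resistances in series:
R_brass = L/(kA) = 0.0037/(126×28.1) = 1.045×10^-6 K/W
R_cellular glass = L/(kA) = 0.12/(0.0492×28.1) = 0.0868 K/W
R_outer film = 1/(h_o·A) = 1/(28.3×28.1) = 0.001257 K/W
R_total = 0.08806 K/W
Q = ΔT / R_total = 49 / 0.08806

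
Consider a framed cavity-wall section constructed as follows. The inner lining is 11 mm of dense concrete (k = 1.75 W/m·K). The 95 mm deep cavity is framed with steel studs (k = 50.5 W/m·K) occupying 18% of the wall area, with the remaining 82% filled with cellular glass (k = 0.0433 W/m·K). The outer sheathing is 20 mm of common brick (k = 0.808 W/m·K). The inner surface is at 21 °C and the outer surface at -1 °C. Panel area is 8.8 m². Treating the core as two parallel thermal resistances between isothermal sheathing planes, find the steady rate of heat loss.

Q ≈ 4670 W

Sheathing layers in series; stud and cavity paths in parallel between them.
R_inner = 0.011/(1.75×8.8) = 7.143×10^-4 K/W
R_stud  = 0.095/(50.5×0.18×8.8) = 0.001188 K/W
R_cav   = 0.095/(0.0433×0.82×8.8) = 0.304 K/W
1/R_core = 1/R_stud + 1/R_cav → R_core = 0.001183 K/W
R_outer = 0.02/(0.808×8.8) = 0.002813 K/W
R_total = 0.00471 K/W
Q = ΔT/R_total = 22/0.00471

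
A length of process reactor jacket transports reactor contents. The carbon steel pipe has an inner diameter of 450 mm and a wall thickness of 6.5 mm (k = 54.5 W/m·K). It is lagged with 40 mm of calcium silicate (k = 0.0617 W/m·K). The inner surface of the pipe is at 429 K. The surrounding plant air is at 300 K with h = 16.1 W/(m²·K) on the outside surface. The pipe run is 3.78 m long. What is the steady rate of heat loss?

Per-layer cylindrical resistances, series-summed:
R_carbon steel pipe wall = ln(231.5/225)/(2π×54.5×3.78) = 2.2×10^-5 K/W
R_calcium silicate = ln(271.5/231.5)/(2π×0.0617×3.78) = 0.1088 K/W
R_outer film = 1/(h_o·2πr_oL) = 1/(16.1×2π×0.2715×3.78) = 0.009632 K/W
R_total = 0.1184 K/W
Q = ΔT/R_total = 129/0.1184

Q ≈ 1090 W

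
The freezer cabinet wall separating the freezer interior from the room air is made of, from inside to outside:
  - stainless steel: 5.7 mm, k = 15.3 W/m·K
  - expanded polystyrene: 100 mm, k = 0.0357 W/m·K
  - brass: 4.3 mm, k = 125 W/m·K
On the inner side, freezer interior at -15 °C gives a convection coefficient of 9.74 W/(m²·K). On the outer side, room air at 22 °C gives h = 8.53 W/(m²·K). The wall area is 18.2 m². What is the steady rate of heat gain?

Using the resistance-network approach (series):
R_inner film = 1/(h_i·A) = 1/(9.74×18.2) = 0.005641 K/W
R_stainless steel = L/(kA) = 0.0057/(15.3×18.2) = 2.047×10^-5 K/W
R_expanded polystyrene = L/(kA) = 0.1/(0.0357×18.2) = 0.1539 K/W
R_brass = L/(kA) = 0.0043/(125×18.2) = 1.89×10^-6 K/W
R_outer film = 1/(h_o·A) = 1/(8.53×18.2) = 0.006441 K/W
R_total = 0.166 K/W
Q = ΔT / R_total = 37 / 0.166

Q ≈ 223 W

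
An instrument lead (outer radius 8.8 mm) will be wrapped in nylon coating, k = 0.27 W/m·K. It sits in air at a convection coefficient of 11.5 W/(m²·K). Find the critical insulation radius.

r_cr ≈ 23.5 mm

For a cylinder r_cr = k/h = 0.27/11.5
r_cr = 23.5 mm; since the bare radius (8.8 mm) is below r_cr, adding a thin layer of insulation will *increase* heat loss.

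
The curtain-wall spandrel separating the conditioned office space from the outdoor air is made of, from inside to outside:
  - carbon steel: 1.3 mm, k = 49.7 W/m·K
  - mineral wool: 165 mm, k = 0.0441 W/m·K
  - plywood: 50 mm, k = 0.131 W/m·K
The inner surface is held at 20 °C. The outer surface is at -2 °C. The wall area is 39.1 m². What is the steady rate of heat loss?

Q ≈ 209 W

Treating each layer as a thermal resistance in series:
R_carbon steel = L/(kA) = 0.0013/(49.7×39.1) = 6.69×10^-7 K/W
R_mineral wool = L/(kA) = 0.165/(0.0441×39.1) = 0.09569 K/W
R_plywood = L/(kA) = 0.05/(0.131×39.1) = 0.009762 K/W
R_total = 0.1055 K/W
Q = ΔT / R_total = 22 / 0.1055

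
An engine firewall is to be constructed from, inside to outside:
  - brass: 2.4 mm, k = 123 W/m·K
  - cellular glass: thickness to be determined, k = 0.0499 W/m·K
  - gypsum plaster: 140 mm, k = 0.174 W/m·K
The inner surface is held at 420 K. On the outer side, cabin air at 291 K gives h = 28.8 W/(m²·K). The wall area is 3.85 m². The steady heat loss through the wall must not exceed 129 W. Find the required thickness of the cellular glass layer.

L ≈ 150 mm

Using the resistance-network approach (series):
R_brass = L/(kA) = 0.0024/(123×3.85) = 5.068×10^-6 K/W
R_gypsum plaster = L/(kA) = 0.14/(0.174×3.85) = 0.209 K/W
R_outer film = 1/(h_o·A) = 1/(28.8×3.85) = 0.009019 K/W
Sum of the known resistances R_other = 0.218 K/W
Required total resistance R_tot = ΔT/Q_allow = 129/129 = 1 K/W
R_cellular glass = R_tot − R_other = 0.782 K/W
L = R·k·A = 0.782×0.0499×3.85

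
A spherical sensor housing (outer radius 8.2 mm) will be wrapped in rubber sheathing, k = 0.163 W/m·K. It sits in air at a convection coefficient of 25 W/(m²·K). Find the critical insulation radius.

r_cr ≈ 13 mm

For a sphere r_cr = 2k/h = 2×0.163/25
r_cr = 13 mm; since the bare radius (8.2 mm) is below r_cr, adding a thin layer of insulation will *increase* heat loss.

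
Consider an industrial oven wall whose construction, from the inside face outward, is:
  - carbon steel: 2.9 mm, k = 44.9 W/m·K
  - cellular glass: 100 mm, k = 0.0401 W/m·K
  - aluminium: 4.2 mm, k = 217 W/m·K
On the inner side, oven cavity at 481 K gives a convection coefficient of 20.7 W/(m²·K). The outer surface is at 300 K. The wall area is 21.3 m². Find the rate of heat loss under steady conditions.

Q ≈ 1520 W

Series thermal resistances:
R_inner film = 1/(h_i·A) = 1/(20.7×21.3) = 0.002268 K/W
R_carbon steel = L/(kA) = 0.0029/(44.9×21.3) = 3.032×10^-6 K/W
R_cellular glass = L/(kA) = 0.1/(0.0401×21.3) = 0.1171 K/W
R_aluminium = L/(kA) = 0.0042/(217×21.3) = 9.087×10^-7 K/W
R_total = 0.1194 K/W
Q = ΔT / R_total = 181 / 0.1194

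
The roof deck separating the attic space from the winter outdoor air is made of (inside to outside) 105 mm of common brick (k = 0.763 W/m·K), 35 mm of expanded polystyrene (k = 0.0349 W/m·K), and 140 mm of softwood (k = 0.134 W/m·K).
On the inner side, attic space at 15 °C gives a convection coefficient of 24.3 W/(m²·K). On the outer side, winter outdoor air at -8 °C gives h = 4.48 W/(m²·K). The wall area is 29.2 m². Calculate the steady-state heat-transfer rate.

Thermal resistances in series:
R_inner film = 1/(h_i·A) = 1/(24.3×29.2) = 0.001409 K/W
R_common brick = L/(kA) = 0.105/(0.763×29.2) = 0.004713 K/W
R_expanded polystyrene = L/(kA) = 0.035/(0.0349×29.2) = 0.03434 K/W
R_softwood = L/(kA) = 0.14/(0.134×29.2) = 0.03578 K/W
R_outer film = 1/(h_o·A) = 1/(4.48×29.2) = 0.007644 K/W
R_total = 0.08389 K/W
Q = ΔT / R_total = 23 / 0.08389

Q ≈ 274 W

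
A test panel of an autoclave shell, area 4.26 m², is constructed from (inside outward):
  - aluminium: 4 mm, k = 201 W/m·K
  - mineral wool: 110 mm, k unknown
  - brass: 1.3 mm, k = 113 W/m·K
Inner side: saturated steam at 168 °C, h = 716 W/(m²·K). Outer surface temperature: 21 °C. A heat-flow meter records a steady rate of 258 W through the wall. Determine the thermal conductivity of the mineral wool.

k ≈ 0.0453 W/(m·K)

Model the wall as resistances in series:
R_inner film = 1/(h_i·A) = 1/(716×4.26) = 3.279×10^-4 K/W
R_aluminium = L/(kA) = 0.004/(201×4.26) = 4.671×10^-6 K/W
R_brass = L/(kA) = 0.0013/(113×4.26) = 2.701×10^-6 K/W
Sum of known resistances R_other = 3.352×10^-4 K/W
Total R = ΔT/Q = 147/258 = 0.5698 K/W
R_mineral wool = R_total − R_other = 0.5694 K/W
k = L/(R·A) = 0.11/(0.5694×4.26)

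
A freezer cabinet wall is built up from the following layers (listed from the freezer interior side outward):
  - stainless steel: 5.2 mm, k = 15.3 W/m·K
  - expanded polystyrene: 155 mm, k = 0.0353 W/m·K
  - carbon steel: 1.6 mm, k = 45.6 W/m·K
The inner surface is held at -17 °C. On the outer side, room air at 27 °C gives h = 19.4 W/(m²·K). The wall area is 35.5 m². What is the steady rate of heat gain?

Q ≈ 352 W

Model the wall as resistances in series:
R_stainless steel = L/(kA) = 0.0052/(15.3×35.5) = 9.574×10^-6 K/W
R_expanded polystyrene = L/(kA) = 0.155/(0.0353×35.5) = 0.1237 K/W
R_carbon steel = L/(kA) = 0.0016/(45.6×35.5) = 9.884×10^-7 K/W
R_outer film = 1/(h_o·A) = 1/(19.4×35.5) = 0.001452 K/W
R_total = 0.1252 K/W
Q = ΔT / R_total = 44 / 0.1252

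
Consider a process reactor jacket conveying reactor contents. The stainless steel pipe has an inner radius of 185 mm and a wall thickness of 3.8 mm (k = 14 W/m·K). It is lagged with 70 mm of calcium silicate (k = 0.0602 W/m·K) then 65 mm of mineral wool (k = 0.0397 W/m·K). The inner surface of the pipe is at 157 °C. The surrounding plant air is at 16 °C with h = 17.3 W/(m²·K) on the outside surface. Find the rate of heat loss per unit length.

q′ ≈ 80.1 W/m

Treating each annulus and film as a series resistance:
R_stainless steel pipe wall = ln(188.8/185)/(2π×14×1) = 2.311×10^-4 K/W
R_calcium silicate = ln(258.8/188.8)/(2π×0.0602×1) = 0.8338 K/W
R_mineral wool = ln(323.8/258.8)/(2π×0.0397×1) = 0.8983 K/W
R_outer film = 1/(h_o·2πr_oL) = 1/(17.3×2π×0.3238×1) = 0.02841 K/W
R_total = 1.761 K/W
Q = ΔT/R_total = 141/1.761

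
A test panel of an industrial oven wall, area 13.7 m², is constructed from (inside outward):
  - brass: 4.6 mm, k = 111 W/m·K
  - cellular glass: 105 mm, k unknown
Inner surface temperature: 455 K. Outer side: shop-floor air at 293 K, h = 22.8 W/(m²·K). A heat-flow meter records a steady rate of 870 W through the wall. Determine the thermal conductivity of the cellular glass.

k ≈ 0.0419 W/(m·K)

Series thermal resistances:
R_brass = L/(kA) = 0.0046/(111×13.7) = 3.025×10^-6 K/W
R_outer film = 1/(h_o·A) = 1/(22.8×13.7) = 0.003201 K/W
Sum of known resistances R_other = 0.003204 K/W
Total R = ΔT/Q = 162/870 = 0.1862 K/W
R_cellular glass = R_total − R_other = 0.183 K/W
k = L/(R·A) = 0.105/(0.183×13.7)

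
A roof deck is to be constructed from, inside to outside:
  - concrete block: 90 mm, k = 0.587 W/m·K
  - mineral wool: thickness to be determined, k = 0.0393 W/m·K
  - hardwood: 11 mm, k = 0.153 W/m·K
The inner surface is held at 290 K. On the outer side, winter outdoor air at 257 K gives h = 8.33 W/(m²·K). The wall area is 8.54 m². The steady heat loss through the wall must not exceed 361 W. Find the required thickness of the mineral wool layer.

L ≈ 17.1 mm

Treating each layer as a thermal resistance in series:
R_concrete block = L/(kA) = 0.09/(0.587×8.54) = 0.01795 K/W
R_hardwood = L/(kA) = 0.011/(0.153×8.54) = 0.008419 K/W
R_outer film = 1/(h_o·A) = 1/(8.33×8.54) = 0.01406 K/W
Sum of the known resistances R_other = 0.04043 K/W
Required total resistance R_tot = ΔT/Q_allow = 33/361 = 0.09141 K/W
R_mineral wool = R_tot − R_other = 0.05098 K/W
L = R·k·A = 0.05098×0.0393×8.54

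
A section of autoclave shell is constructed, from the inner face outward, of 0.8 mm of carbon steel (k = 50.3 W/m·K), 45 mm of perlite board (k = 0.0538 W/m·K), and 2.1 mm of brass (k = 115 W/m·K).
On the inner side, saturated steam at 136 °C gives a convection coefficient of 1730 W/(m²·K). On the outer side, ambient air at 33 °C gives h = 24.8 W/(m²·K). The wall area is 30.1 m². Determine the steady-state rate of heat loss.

Using the resistance-network approach (series):
R_inner film = 1/(h_i·A) = 1/(1730×30.1) = 1.92×10^-5 K/W
R_carbon steel = L/(kA) = 0.0008/(50.3×30.1) = 5.284×10^-7 K/W
R_perlite board = L/(kA) = 0.045/(0.0538×30.1) = 0.02779 K/W
R_brass = L/(kA) = 0.0021/(115×30.1) = 6.067×10^-7 K/W
R_outer film = 1/(h_o·A) = 1/(24.8×30.1) = 0.00134 K/W
R_total = 0.02915 K/W
Q = ΔT / R_total = 103 / 0.02915

Q ≈ 3530 W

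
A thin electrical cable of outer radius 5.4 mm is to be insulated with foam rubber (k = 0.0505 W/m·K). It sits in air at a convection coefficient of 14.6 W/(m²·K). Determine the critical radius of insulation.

For a cylinder r_cr = k/h = 0.0505/14.6
r_cr = 3.46 mm; since the bare radius (5.4 mm) is above r_cr, any added insulation will reduce heat loss.

r_cr ≈ 3.46 mm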